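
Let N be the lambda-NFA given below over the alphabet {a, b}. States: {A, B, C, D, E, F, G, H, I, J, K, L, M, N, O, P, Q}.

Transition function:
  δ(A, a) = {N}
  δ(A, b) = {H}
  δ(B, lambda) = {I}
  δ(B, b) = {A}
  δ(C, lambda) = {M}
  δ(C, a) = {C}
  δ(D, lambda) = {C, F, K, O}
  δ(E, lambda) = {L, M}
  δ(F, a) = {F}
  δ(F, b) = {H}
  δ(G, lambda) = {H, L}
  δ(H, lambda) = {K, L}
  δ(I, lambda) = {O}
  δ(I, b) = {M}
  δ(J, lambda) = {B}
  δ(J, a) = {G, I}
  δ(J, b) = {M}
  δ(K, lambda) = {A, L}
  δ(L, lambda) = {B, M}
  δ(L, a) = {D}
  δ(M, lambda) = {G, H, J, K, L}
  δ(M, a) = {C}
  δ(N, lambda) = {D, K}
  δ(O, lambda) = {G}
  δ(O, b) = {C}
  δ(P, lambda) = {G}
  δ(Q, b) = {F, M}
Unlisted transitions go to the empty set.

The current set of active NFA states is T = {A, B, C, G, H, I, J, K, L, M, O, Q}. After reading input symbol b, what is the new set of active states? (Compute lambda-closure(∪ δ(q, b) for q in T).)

A on b → {H}.
B on b → {A}.
I on b → {M}.
J on b → {M}.
O on b → {C}.
Q on b → {F, M}.
No b-transition from C, G, H, K, L, M.
Union after reading b: {A, C, F, H, M}.
Now take the lambda-closure:
From H via lambda: add K, L.
From M via lambda: add G, J.
From J via lambda: add B.
From B via lambda: add I.
From I via lambda: add O.
No new states can be added; the closed set is {A, B, C, F, G, H, I, J, K, L, M, O}.

{A, B, C, F, G, H, I, J, K, L, M, O}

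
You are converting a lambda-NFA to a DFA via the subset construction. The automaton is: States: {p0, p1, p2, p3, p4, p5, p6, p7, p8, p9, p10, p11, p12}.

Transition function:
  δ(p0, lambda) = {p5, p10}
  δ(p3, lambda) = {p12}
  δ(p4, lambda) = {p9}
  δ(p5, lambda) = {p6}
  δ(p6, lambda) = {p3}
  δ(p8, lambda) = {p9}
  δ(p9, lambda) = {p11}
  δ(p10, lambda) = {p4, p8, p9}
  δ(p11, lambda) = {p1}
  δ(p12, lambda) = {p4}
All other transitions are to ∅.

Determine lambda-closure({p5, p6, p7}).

{p1, p3, p4, p5, p6, p7, p9, p11, p12}

Start with {p5, p6, p7}.
From p6 via lambda: add p3.
From p3 via lambda: add p12.
From p12 via lambda: add p4.
From p4 via lambda: add p9.
From p9 via lambda: add p11.
From p11 via lambda: add p1.
No new states can be added; the closed set is {p1, p3, p4, p5, p6, p7, p9, p11, p12}.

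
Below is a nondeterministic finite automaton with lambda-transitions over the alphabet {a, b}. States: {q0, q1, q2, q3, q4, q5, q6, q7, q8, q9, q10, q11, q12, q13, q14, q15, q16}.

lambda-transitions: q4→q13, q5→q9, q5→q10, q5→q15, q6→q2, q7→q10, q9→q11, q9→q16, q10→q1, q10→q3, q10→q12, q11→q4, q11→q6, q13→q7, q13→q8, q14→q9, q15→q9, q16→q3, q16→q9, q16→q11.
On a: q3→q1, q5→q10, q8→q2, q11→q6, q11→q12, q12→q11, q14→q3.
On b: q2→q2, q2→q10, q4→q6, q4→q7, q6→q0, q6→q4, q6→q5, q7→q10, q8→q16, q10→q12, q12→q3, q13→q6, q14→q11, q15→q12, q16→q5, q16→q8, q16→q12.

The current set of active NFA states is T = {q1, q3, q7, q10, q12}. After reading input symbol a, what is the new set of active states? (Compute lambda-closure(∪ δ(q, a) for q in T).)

q3 on a → {q1}.
q12 on a → {q11}.
No a-transition from q1, q7, q10.
Union after reading a: {q1, q11}.
Now take the lambda-closure:
From q11 via lambda: add q4, q6.
From q4 via lambda: add q13.
From q6 via lambda: add q2.
From q13 via lambda: add q7, q8.
From q7 via lambda: add q10.
From q10 via lambda: add q3, q12.
No new states can be added; the closed set is {q1, q2, q3, q4, q6, q7, q8, q10, q11, q12, q13}.

{q1, q2, q3, q4, q6, q7, q8, q10, q11, q12, q13}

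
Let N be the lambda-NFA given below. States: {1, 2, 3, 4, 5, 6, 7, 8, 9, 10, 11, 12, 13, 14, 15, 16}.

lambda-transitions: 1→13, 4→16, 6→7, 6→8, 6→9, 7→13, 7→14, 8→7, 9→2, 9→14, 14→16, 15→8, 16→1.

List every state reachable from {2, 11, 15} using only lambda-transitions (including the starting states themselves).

Start with {2, 11, 15}.
From 15 via lambda: add 8.
From 8 via lambda: add 7.
From 7 via lambda: add 13, 14.
From 14 via lambda: add 16.
From 16 via lambda: add 1.
No new states can be added; the closed set is {1, 2, 7, 8, 11, 13, 14, 15, 16}.

{1, 2, 7, 8, 11, 13, 14, 15, 16}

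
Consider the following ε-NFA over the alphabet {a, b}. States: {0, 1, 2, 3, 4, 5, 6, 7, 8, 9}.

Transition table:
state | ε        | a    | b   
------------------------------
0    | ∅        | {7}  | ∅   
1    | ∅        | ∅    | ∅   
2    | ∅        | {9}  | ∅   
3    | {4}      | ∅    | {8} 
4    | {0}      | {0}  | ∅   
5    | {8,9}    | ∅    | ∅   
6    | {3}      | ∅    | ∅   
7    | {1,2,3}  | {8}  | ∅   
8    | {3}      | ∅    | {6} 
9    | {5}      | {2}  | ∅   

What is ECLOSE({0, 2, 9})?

Start with {0, 2, 9}.
From 9 via ε: add 5.
From 5 via ε: add 8.
From 8 via ε: add 3.
From 3 via ε: add 4.
No new states can be added; the closed set is {0, 2, 3, 4, 5, 8, 9}.

{0, 2, 3, 4, 5, 8, 9}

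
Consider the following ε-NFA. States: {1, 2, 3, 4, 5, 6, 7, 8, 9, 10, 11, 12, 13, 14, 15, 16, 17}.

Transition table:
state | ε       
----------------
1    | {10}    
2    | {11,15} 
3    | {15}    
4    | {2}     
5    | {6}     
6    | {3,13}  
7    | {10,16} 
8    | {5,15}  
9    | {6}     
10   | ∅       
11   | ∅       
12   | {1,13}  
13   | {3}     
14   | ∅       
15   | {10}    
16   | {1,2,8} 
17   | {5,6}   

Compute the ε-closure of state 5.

Start with {5}.
From 5 via ε: add 6.
From 6 via ε: add 3, 13.
From 3 via ε: add 15.
From 15 via ε: add 10.
No new states can be added; the closed set is {3, 5, 6, 10, 13, 15}.

{3, 5, 6, 10, 13, 15}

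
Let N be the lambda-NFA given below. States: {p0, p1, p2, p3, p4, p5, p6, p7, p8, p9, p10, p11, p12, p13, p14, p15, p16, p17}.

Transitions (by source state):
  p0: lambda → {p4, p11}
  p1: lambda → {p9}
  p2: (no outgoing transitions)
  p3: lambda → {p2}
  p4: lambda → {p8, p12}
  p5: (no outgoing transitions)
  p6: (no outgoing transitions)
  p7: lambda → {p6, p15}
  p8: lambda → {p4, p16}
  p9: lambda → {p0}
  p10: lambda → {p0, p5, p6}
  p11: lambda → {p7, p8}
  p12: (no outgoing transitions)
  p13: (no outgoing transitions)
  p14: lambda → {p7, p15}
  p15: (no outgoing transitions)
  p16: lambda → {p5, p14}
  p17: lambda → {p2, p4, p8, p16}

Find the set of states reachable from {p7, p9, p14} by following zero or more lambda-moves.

Start with {p7, p9, p14}.
From p7 via lambda: add p6, p15.
From p9 via lambda: add p0.
From p0 via lambda: add p4, p11.
From p4 via lambda: add p8, p12.
From p8 via lambda: add p16.
From p16 via lambda: add p5.
No new states can be added; the closed set is {p0, p4, p5, p6, p7, p8, p9, p11, p12, p14, p15, p16}.

{p0, p4, p5, p6, p7, p8, p9, p11, p12, p14, p15, p16}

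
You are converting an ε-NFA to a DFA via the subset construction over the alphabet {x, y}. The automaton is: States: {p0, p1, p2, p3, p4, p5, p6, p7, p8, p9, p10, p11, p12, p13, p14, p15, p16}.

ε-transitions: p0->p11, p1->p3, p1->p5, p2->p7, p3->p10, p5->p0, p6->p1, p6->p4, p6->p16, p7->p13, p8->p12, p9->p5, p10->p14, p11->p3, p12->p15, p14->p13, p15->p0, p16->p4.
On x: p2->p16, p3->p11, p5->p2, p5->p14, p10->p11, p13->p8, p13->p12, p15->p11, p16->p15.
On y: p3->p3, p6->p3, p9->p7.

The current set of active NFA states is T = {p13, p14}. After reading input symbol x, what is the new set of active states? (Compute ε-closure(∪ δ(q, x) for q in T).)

p13 on x → {p8, p12}.
No x-transition from p14.
Union after reading x: {p8, p12}.
Now take the ε-closure:
From p12 via ε: add p15.
From p15 via ε: add p0.
From p0 via ε: add p11.
From p11 via ε: add p3.
From p3 via ε: add p10.
From p10 via ε: add p14.
From p14 via ε: add p13.
No new states can be added; the closed set is {p0, p3, p8, p10, p11, p12, p13, p14, p15}.

{p0, p3, p8, p10, p11, p12, p13, p14, p15}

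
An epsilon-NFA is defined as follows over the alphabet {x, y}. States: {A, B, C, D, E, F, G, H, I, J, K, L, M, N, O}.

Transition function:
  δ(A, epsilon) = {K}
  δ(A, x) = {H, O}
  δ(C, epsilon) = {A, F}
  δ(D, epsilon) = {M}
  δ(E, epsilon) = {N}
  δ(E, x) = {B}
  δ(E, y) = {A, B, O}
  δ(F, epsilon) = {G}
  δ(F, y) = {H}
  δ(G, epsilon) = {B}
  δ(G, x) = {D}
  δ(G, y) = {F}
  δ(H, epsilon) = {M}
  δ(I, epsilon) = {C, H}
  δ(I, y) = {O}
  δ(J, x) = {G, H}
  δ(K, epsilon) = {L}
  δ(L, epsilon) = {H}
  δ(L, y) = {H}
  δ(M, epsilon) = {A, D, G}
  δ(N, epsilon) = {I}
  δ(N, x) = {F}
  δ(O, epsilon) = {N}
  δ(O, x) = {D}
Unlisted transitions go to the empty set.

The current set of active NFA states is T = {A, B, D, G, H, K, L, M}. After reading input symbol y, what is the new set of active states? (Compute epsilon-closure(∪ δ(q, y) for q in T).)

{A, B, D, F, G, H, K, L, M}

G on y → {F}.
L on y → {H}.
No y-transition from A, B, D, H, K, M.
Union after reading y: {F, H}.
Now take the epsilon-closure:
From F via epsilon: add G.
From H via epsilon: add M.
From G via epsilon: add B.
From M via epsilon: add A, D.
From A via epsilon: add K.
From K via epsilon: add L.
No new states can be added; the closed set is {A, B, D, F, G, H, K, L, M}.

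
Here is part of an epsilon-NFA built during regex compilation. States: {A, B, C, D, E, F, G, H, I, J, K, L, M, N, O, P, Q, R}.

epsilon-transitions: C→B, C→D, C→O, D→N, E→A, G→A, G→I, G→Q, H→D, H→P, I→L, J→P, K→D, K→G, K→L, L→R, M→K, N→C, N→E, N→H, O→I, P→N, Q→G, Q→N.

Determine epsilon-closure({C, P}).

{A, B, C, D, E, H, I, L, N, O, P, R}

Start with {C, P}.
From C via epsilon: add B, D, O.
From P via epsilon: add N.
From N via epsilon: add E, H.
From O via epsilon: add I.
From E via epsilon: add A.
From I via epsilon: add L.
From L via epsilon: add R.
No new states can be added; the closed set is {A, B, C, D, E, H, I, L, N, O, P, R}.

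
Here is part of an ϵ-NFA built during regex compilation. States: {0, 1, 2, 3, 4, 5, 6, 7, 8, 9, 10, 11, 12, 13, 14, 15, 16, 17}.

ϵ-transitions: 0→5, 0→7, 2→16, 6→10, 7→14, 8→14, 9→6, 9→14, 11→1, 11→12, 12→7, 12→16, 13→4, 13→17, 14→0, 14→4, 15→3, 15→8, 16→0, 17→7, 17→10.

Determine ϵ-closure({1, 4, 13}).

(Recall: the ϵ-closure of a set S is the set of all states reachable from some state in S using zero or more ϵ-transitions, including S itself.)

{0, 1, 4, 5, 7, 10, 13, 14, 17}

Start with {1, 4, 13}.
From 13 via ϵ: add 17.
From 17 via ϵ: add 7, 10.
From 7 via ϵ: add 14.
From 14 via ϵ: add 0.
From 0 via ϵ: add 5.
No new states can be added; the closed set is {0, 1, 4, 5, 7, 10, 13, 14, 17}.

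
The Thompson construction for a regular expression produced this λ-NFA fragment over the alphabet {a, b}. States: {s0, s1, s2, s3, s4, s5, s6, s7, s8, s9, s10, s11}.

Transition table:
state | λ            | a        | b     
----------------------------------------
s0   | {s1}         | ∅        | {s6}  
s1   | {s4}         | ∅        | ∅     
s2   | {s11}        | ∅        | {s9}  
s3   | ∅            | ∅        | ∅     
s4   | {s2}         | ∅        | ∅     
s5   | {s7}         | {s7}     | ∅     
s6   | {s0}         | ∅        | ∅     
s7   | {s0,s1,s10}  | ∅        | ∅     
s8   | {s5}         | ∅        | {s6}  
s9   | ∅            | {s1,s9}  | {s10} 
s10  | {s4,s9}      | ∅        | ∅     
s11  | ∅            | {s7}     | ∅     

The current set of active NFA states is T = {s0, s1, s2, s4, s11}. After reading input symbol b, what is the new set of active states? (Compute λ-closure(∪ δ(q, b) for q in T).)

{s0, s1, s2, s4, s6, s9, s11}

s0 on b → {s6}.
s2 on b → {s9}.
No b-transition from s1, s4, s11.
Union after reading b: {s6, s9}.
Now take the λ-closure:
From s6 via λ: add s0.
From s0 via λ: add s1.
From s1 via λ: add s4.
From s4 via λ: add s2.
From s2 via λ: add s11.
No new states can be added; the closed set is {s0, s1, s2, s4, s6, s9, s11}.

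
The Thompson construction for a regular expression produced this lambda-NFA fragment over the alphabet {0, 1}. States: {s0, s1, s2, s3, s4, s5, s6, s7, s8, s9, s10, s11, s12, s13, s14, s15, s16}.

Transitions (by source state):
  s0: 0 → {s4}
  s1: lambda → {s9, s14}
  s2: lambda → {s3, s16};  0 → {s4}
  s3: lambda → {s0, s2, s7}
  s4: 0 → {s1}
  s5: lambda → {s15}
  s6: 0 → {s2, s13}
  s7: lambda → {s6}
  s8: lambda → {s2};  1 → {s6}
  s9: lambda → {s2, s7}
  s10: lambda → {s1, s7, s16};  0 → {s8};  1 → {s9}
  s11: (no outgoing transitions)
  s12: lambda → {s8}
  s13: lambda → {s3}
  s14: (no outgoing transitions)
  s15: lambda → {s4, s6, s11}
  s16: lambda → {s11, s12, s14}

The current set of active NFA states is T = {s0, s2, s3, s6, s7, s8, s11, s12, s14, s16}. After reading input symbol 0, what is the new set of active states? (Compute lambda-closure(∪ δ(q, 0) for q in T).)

{s0, s2, s3, s4, s6, s7, s8, s11, s12, s13, s14, s16}

s0 on 0 → {s4}.
s2 on 0 → {s4}.
s6 on 0 → {s2, s13}.
No 0-transition from s3, s7, s8, s11, s12, s14, s16.
Union after reading 0: {s2, s4, s13}.
Now take the lambda-closure:
From s2 via lambda: add s3, s16.
From s3 via lambda: add s0, s7.
From s16 via lambda: add s11, s12, s14.
From s7 via lambda: add s6.
From s12 via lambda: add s8.
No new states can be added; the closed set is {s0, s2, s3, s4, s6, s7, s8, s11, s12, s13, s14, s16}.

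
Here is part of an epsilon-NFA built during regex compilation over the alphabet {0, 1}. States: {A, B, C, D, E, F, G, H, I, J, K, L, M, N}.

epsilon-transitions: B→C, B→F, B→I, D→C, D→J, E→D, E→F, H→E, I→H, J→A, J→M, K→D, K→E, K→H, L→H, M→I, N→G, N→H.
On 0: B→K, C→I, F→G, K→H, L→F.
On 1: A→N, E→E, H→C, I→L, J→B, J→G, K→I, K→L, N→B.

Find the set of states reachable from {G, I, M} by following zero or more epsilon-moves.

{A, C, D, E, F, G, H, I, J, M}

Start with {G, I, M}.
From I via epsilon: add H.
From H via epsilon: add E.
From E via epsilon: add D, F.
From D via epsilon: add C, J.
From J via epsilon: add A.
No new states can be added; the closed set is {A, C, D, E, F, G, H, I, J, M}.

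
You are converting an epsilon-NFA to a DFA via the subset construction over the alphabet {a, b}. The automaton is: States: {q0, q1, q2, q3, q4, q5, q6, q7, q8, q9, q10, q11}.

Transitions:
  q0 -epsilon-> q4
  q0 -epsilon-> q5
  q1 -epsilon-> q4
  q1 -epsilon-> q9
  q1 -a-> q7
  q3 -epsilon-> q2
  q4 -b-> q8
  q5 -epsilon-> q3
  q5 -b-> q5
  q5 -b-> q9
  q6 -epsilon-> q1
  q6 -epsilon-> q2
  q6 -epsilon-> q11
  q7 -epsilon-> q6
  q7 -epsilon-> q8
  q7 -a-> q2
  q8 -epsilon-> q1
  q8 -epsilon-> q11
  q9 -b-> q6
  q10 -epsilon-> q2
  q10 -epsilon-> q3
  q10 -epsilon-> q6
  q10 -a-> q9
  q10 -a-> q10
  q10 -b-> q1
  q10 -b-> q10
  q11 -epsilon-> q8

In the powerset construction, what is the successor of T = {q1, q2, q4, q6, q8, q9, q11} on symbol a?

q1 on a → {q7}.
No a-transition from q2, q4, q6, q8, q9, q11.
Union after reading a: {q7}.
Now take the epsilon-closure:
From q7 via epsilon: add q6, q8.
From q6 via epsilon: add q1, q2, q11.
From q1 via epsilon: add q4, q9.
No new states can be added; the closed set is {q1, q2, q4, q6, q7, q8, q9, q11}.

{q1, q2, q4, q6, q7, q8, q9, q11}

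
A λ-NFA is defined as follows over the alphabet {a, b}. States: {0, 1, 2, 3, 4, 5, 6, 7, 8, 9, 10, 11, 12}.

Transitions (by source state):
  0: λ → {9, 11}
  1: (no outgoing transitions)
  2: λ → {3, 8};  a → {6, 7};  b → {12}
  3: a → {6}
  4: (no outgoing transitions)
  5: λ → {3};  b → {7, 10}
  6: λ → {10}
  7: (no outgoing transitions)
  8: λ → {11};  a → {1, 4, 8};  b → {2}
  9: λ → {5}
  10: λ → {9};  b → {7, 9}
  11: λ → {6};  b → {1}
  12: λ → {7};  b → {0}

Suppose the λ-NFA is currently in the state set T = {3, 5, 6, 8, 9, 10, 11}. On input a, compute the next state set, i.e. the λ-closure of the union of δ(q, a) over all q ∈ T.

3 on a → {6}.
8 on a → {1, 4, 8}.
No a-transition from 5, 6, 9, 10, 11.
Union after reading a: {1, 4, 6, 8}.
Now take the λ-closure:
From 6 via λ: add 10.
From 8 via λ: add 11.
From 10 via λ: add 9.
From 9 via λ: add 5.
From 5 via λ: add 3.
No new states can be added; the closed set is {1, 3, 4, 5, 6, 8, 9, 10, 11}.

{1, 3, 4, 5, 6, 8, 9, 10, 11}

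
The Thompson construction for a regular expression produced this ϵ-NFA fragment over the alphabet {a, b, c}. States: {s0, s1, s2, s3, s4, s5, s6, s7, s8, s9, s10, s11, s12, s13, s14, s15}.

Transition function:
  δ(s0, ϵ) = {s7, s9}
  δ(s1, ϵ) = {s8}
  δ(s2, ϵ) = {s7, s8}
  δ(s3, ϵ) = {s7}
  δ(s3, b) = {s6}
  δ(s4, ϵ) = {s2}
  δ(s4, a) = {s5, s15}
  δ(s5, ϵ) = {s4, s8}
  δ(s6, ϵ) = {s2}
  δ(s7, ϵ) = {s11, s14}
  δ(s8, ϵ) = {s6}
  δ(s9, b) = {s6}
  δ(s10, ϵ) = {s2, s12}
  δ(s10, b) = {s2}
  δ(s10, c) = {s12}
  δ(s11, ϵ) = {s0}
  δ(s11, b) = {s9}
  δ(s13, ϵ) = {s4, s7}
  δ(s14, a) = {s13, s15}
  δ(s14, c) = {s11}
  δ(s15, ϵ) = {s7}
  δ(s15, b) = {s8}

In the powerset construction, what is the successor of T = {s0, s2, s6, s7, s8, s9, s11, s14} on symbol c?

{s0, s7, s9, s11, s14}

s14 on c → {s11}.
No c-transition from s0, s2, s6, s7, s8, s9, s11.
Union after reading c: {s11}.
Now take the ϵ-closure:
From s11 via ϵ: add s0.
From s0 via ϵ: add s7, s9.
From s7 via ϵ: add s14.
No new states can be added; the closed set is {s0, s7, s9, s11, s14}.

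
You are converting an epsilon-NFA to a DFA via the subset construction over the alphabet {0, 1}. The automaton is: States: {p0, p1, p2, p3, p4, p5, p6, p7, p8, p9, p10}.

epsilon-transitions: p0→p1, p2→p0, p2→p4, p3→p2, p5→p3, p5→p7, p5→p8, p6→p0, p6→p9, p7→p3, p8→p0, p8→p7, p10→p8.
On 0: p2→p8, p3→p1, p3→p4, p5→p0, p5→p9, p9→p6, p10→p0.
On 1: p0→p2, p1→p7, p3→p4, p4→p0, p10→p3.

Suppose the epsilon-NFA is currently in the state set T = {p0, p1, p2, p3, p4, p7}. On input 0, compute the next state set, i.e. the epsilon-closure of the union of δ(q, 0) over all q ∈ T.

{p0, p1, p2, p3, p4, p7, p8}

p2 on 0 → {p8}.
p3 on 0 → {p1, p4}.
No 0-transition from p0, p1, p4, p7.
Union after reading 0: {p1, p4, p8}.
Now take the epsilon-closure:
From p8 via epsilon: add p0, p7.
From p7 via epsilon: add p3.
From p3 via epsilon: add p2.
No new states can be added; the closed set is {p0, p1, p2, p3, p4, p7, p8}.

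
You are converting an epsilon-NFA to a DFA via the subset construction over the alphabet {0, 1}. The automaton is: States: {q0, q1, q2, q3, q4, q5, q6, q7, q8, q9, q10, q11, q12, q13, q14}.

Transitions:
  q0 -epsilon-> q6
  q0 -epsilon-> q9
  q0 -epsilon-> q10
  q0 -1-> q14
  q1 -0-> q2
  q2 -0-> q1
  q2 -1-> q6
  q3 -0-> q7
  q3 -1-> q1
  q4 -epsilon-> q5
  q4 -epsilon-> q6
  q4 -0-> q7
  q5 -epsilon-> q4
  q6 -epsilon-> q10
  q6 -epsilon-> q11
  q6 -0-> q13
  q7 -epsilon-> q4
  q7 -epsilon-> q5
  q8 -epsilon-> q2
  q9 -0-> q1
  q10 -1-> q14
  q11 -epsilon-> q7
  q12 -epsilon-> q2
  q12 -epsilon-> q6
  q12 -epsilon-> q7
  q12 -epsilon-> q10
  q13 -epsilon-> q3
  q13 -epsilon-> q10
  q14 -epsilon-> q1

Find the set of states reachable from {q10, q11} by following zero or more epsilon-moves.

{q4, q5, q6, q7, q10, q11}

Start with {q10, q11}.
From q11 via epsilon: add q7.
From q7 via epsilon: add q4, q5.
From q4 via epsilon: add q6.
No new states can be added; the closed set is {q4, q5, q6, q7, q10, q11}.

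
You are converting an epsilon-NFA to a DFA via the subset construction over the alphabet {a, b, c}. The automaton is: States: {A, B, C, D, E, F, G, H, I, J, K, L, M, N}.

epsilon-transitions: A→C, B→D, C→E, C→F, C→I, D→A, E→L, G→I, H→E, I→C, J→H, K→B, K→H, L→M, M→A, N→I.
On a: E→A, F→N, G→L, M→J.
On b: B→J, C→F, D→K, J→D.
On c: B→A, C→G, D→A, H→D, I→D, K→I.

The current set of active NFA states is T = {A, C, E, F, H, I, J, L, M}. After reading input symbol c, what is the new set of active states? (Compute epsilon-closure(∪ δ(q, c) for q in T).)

C on c → {G}.
H on c → {D}.
I on c → {D}.
No c-transition from A, E, F, J, L, M.
Union after reading c: {D, G}.
Now take the epsilon-closure:
From D via epsilon: add A.
From G via epsilon: add I.
From A via epsilon: add C.
From C via epsilon: add E, F.
From E via epsilon: add L.
From L via epsilon: add M.
No new states can be added; the closed set is {A, C, D, E, F, G, I, L, M}.

{A, C, D, E, F, G, I, L, M}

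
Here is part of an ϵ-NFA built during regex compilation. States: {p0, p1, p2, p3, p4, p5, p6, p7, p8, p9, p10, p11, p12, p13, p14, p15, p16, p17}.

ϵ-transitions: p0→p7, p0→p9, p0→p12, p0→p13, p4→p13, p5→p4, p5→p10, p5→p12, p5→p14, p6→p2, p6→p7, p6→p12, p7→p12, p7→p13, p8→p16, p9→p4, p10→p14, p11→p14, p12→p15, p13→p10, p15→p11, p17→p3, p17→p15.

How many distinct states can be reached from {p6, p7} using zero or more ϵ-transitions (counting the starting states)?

Start with {p6, p7}.
From p6 via ϵ: add p2, p12.
From p7 via ϵ: add p13.
From p12 via ϵ: add p15.
From p13 via ϵ: add p10.
From p10 via ϵ: add p14.
From p15 via ϵ: add p11.
ϵ-closure = {p2, p6, p7, p10, p11, p12, p13, p14, p15}, which has 9 states.

9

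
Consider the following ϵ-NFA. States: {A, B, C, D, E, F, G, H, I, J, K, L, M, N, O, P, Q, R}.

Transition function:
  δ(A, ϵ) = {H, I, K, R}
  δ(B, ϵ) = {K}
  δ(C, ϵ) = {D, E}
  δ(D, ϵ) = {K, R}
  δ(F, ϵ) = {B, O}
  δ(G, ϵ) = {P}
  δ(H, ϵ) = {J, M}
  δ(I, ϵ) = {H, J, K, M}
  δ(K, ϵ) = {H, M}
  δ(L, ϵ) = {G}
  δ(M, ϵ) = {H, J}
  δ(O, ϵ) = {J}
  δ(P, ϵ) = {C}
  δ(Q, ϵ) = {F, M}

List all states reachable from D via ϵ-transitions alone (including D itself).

Start with {D}.
From D via ϵ: add K, R.
From K via ϵ: add H, M.
From H via ϵ: add J.
No new states can be added; the closed set is {D, H, J, K, M, R}.

{D, H, J, K, M, R}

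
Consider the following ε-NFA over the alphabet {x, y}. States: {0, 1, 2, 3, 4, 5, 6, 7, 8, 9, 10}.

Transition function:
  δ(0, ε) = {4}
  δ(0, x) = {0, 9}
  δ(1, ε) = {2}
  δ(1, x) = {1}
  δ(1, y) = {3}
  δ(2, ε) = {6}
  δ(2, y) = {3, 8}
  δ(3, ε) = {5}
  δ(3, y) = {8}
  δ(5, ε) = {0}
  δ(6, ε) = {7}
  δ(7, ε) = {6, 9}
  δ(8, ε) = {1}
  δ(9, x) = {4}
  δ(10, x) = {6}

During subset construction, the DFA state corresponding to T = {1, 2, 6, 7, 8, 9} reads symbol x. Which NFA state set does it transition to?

1 on x → {1}.
9 on x → {4}.
No x-transition from 2, 6, 7, 8.
Union after reading x: {1, 4}.
Now take the ε-closure:
From 1 via ε: add 2.
From 2 via ε: add 6.
From 6 via ε: add 7.
From 7 via ε: add 9.
No new states can be added; the closed set is {1, 2, 4, 6, 7, 9}.

{1, 2, 4, 6, 7, 9}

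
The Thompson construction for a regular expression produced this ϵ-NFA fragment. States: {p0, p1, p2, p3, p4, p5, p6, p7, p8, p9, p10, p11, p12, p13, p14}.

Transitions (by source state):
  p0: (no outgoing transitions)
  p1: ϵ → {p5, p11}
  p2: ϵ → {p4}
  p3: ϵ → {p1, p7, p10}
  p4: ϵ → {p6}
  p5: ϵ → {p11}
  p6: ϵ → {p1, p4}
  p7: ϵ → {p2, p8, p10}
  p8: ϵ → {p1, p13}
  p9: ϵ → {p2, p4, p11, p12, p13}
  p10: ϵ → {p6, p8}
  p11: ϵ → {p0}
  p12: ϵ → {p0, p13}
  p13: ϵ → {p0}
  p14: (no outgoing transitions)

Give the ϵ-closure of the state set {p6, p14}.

{p0, p1, p4, p5, p6, p11, p14}

Start with {p6, p14}.
From p6 via ϵ: add p1, p4.
From p1 via ϵ: add p5, p11.
From p11 via ϵ: add p0.
No new states can be added; the closed set is {p0, p1, p4, p5, p6, p11, p14}.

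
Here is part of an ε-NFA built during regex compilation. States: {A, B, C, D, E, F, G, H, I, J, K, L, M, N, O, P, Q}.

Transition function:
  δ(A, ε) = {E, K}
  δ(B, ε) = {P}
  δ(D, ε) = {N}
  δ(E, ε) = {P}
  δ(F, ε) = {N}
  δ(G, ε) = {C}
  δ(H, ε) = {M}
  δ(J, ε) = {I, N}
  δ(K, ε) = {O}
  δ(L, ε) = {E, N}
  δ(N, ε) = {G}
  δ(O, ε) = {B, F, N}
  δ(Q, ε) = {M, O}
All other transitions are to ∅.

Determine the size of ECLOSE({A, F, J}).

12

Start with {A, F, J}.
From A via ε: add E, K.
From F via ε: add N.
From J via ε: add I.
From E via ε: add P.
From K via ε: add O.
From N via ε: add G.
From G via ε: add C.
From O via ε: add B.
ε-closure = {A, B, C, E, F, G, I, J, K, N, O, P}, which has 12 states.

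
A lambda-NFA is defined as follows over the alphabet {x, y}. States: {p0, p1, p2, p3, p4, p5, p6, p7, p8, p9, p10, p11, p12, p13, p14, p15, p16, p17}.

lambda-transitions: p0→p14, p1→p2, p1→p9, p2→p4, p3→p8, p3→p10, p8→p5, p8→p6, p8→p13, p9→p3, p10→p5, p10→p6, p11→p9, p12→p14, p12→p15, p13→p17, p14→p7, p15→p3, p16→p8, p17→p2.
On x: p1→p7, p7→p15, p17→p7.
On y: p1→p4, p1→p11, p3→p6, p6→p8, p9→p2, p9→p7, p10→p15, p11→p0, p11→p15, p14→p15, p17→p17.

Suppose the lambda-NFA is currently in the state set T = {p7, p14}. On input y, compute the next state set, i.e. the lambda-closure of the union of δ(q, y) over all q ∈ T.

p14 on y → {p15}.
No y-transition from p7.
Union after reading y: {p15}.
Now take the lambda-closure:
From p15 via lambda: add p3.
From p3 via lambda: add p8, p10.
From p8 via lambda: add p5, p6, p13.
From p13 via lambda: add p17.
From p17 via lambda: add p2.
From p2 via lambda: add p4.
No new states can be added; the closed set is {p2, p3, p4, p5, p6, p8, p10, p13, p15, p17}.

{p2, p3, p4, p5, p6, p8, p10, p13, p15, p17}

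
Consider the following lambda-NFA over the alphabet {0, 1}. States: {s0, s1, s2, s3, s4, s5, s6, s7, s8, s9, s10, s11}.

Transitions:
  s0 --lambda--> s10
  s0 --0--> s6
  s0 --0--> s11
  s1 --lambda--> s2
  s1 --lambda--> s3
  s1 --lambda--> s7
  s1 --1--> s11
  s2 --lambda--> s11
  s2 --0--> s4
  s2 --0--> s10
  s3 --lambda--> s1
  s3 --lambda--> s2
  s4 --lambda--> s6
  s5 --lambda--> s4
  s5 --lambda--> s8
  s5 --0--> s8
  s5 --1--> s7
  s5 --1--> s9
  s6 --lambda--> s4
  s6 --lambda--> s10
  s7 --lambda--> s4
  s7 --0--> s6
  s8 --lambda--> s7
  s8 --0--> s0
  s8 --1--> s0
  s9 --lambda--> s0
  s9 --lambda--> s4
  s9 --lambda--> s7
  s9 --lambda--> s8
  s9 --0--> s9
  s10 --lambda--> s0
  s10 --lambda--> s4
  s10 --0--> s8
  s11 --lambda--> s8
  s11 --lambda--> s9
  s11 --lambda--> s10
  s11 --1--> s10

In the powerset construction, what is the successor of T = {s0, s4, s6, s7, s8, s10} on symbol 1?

s8 on 1 → {s0}.
No 1-transition from s0, s4, s6, s7, s10.
Union after reading 1: {s0}.
Now take the lambda-closure:
From s0 via lambda: add s10.
From s10 via lambda: add s4.
From s4 via lambda: add s6.
No new states can be added; the closed set is {s0, s4, s6, s10}.

{s0, s4, s6, s10}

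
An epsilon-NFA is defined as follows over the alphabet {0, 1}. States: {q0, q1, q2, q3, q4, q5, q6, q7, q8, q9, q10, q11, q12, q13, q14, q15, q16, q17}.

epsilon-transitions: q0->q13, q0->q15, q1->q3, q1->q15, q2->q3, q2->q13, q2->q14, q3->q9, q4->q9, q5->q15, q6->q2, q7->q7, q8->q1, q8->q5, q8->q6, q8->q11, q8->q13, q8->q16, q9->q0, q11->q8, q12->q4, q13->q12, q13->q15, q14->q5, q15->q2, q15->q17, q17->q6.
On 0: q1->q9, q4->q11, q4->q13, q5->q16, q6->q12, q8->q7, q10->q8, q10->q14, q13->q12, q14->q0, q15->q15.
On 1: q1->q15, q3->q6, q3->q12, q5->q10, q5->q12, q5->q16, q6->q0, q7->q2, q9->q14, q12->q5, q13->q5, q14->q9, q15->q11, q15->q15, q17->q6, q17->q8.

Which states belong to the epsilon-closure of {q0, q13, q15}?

Start with {q0, q13, q15}.
From q13 via epsilon: add q12.
From q15 via epsilon: add q2, q17.
From q2 via epsilon: add q3, q14.
From q12 via epsilon: add q4.
From q17 via epsilon: add q6.
From q3 via epsilon: add q9.
From q14 via epsilon: add q5.
No new states can be added; the closed set is {q0, q2, q3, q4, q5, q6, q9, q12, q13, q14, q15, q17}.

{q0, q2, q3, q4, q5, q6, q9, q12, q13, q14, q15, q17}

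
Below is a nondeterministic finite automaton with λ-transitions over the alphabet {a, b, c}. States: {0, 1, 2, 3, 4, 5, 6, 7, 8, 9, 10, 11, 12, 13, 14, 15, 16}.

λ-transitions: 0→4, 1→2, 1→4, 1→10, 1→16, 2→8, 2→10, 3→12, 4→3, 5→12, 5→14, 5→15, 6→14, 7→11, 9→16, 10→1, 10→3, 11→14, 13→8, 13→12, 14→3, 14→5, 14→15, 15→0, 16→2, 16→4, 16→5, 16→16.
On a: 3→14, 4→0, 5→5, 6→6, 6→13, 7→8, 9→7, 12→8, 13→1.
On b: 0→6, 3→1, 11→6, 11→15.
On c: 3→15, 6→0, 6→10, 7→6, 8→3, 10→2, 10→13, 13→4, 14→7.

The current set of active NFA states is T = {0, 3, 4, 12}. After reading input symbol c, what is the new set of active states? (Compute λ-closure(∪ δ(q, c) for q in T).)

{0, 3, 4, 12, 15}

3 on c → {15}.
No c-transition from 0, 4, 12.
Union after reading c: {15}.
Now take the λ-closure:
From 15 via λ: add 0.
From 0 via λ: add 4.
From 4 via λ: add 3.
From 3 via λ: add 12.
No new states can be added; the closed set is {0, 3, 4, 12, 15}.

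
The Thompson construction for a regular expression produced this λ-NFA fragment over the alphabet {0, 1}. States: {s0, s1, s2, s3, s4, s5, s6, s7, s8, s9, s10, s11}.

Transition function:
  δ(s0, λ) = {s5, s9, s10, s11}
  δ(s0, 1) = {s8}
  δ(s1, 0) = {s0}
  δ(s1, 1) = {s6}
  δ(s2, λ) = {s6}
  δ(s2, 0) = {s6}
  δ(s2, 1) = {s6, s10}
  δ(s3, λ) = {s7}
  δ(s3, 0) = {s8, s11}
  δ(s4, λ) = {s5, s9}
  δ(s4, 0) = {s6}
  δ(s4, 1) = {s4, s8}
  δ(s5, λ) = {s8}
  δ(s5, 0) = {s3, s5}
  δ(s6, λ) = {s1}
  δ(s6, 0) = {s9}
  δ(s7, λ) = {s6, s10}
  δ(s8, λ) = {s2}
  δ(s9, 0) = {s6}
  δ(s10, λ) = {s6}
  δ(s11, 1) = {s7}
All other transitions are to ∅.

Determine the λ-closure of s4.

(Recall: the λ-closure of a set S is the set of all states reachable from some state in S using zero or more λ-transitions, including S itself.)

{s1, s2, s4, s5, s6, s8, s9}

Start with {s4}.
From s4 via λ: add s5, s9.
From s5 via λ: add s8.
From s8 via λ: add s2.
From s2 via λ: add s6.
From s6 via λ: add s1.
No new states can be added; the closed set is {s1, s2, s4, s5, s6, s8, s9}.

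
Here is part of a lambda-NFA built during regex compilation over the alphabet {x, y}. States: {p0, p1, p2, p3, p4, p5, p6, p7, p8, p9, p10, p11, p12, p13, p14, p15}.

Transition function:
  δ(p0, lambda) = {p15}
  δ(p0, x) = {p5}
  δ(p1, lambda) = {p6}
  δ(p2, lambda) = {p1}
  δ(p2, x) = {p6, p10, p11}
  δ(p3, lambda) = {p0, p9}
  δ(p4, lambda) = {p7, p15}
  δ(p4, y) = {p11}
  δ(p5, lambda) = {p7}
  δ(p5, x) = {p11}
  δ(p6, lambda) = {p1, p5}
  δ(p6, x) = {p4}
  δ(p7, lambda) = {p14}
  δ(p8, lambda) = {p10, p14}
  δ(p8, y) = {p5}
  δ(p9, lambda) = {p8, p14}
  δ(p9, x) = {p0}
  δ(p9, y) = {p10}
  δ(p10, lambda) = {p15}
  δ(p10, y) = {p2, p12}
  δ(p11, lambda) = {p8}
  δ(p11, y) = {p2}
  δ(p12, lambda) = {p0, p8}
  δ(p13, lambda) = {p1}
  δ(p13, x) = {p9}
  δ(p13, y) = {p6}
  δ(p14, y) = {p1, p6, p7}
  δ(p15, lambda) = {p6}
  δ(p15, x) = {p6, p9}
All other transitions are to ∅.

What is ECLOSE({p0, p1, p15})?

Start with {p0, p1, p15}.
From p1 via lambda: add p6.
From p6 via lambda: add p5.
From p5 via lambda: add p7.
From p7 via lambda: add p14.
No new states can be added; the closed set is {p0, p1, p5, p6, p7, p14, p15}.

{p0, p1, p5, p6, p7, p14, p15}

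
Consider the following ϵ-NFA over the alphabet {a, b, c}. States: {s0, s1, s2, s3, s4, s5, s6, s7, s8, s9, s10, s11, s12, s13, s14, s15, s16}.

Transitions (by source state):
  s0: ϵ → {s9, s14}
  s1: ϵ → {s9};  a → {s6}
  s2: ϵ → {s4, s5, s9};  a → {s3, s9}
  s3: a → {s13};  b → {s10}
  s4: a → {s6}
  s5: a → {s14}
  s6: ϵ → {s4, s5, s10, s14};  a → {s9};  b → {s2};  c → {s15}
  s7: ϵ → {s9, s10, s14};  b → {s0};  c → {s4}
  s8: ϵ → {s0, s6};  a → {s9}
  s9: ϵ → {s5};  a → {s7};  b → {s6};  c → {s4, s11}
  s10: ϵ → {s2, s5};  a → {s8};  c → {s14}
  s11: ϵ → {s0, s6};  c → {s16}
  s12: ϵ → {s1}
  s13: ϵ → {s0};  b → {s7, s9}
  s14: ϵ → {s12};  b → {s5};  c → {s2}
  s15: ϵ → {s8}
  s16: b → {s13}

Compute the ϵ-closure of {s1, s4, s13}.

Start with {s1, s4, s13}.
From s1 via ϵ: add s9.
From s13 via ϵ: add s0.
From s0 via ϵ: add s14.
From s9 via ϵ: add s5.
From s14 via ϵ: add s12.
No new states can be added; the closed set is {s0, s1, s4, s5, s9, s12, s13, s14}.

{s0, s1, s4, s5, s9, s12, s13, s14}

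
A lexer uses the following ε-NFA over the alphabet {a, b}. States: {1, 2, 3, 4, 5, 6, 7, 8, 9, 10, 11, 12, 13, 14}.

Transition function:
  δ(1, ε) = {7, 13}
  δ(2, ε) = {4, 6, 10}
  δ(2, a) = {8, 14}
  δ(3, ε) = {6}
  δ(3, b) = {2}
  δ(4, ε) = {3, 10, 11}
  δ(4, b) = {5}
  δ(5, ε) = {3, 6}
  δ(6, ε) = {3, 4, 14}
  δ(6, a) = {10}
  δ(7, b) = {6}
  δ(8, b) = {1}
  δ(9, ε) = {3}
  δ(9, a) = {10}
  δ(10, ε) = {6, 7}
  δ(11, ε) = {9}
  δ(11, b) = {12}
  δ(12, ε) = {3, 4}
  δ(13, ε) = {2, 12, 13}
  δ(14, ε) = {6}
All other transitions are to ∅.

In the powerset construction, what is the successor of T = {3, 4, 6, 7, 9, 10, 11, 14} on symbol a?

6 on a → {10}.
9 on a → {10}.
No a-transition from 3, 4, 7, 10, 11, 14.
Union after reading a: {10}.
Now take the ε-closure:
From 10 via ε: add 6, 7.
From 6 via ε: add 3, 4, 14.
From 4 via ε: add 11.
From 11 via ε: add 9.
No new states can be added; the closed set is {3, 4, 6, 7, 9, 10, 11, 14}.

{3, 4, 6, 7, 9, 10, 11, 14}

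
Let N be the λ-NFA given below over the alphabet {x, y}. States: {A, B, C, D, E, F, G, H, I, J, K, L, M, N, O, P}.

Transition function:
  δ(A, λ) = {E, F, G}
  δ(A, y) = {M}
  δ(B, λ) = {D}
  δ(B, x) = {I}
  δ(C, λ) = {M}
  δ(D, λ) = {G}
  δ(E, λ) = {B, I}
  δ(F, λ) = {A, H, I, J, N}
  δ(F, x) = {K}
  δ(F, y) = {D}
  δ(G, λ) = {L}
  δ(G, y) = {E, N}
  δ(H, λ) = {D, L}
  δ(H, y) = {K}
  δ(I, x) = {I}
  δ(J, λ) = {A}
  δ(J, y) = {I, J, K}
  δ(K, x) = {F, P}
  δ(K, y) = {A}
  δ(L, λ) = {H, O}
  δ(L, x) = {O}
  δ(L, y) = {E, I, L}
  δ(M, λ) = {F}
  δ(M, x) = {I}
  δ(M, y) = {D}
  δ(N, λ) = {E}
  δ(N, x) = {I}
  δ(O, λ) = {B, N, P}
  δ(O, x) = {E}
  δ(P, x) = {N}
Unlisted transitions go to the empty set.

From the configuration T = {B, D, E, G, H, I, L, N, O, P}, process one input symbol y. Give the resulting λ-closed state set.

{B, D, E, G, H, I, K, L, N, O, P}

G on y → {E, N}.
H on y → {K}.
L on y → {E, I, L}.
No y-transition from B, D, E, I, N, O, P.
Union after reading y: {E, I, K, L, N}.
Now take the λ-closure:
From E via λ: add B.
From L via λ: add H, O.
From B via λ: add D.
From O via λ: add P.
From D via λ: add G.
No new states can be added; the closed set is {B, D, E, G, H, I, K, L, N, O, P}.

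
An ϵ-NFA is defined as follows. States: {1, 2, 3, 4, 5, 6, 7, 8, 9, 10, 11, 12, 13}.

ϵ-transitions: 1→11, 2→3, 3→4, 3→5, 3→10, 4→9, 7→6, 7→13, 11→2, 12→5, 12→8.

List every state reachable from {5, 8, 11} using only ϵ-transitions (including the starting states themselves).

{2, 3, 4, 5, 8, 9, 10, 11}

Start with {5, 8, 11}.
From 11 via ϵ: add 2.
From 2 via ϵ: add 3.
From 3 via ϵ: add 4, 10.
From 4 via ϵ: add 9.
No new states can be added; the closed set is {2, 3, 4, 5, 8, 9, 10, 11}.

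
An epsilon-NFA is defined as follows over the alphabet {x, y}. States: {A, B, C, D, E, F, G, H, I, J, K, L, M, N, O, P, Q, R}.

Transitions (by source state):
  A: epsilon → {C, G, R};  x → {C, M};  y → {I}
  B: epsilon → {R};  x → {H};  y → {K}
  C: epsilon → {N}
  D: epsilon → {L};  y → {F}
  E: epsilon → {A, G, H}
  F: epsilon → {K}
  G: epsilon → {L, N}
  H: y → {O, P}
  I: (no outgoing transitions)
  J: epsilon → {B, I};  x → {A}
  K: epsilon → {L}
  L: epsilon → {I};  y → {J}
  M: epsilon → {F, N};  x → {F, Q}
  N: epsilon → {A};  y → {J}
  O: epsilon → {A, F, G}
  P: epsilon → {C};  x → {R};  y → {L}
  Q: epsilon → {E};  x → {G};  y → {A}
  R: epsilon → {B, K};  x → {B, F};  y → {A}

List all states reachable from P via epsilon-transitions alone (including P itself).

Start with {P}.
From P via epsilon: add C.
From C via epsilon: add N.
From N via epsilon: add A.
From A via epsilon: add G, R.
From G via epsilon: add L.
From R via epsilon: add B, K.
From L via epsilon: add I.
No new states can be added; the closed set is {A, B, C, G, I, K, L, N, P, R}.

{A, B, C, G, I, K, L, N, P, R}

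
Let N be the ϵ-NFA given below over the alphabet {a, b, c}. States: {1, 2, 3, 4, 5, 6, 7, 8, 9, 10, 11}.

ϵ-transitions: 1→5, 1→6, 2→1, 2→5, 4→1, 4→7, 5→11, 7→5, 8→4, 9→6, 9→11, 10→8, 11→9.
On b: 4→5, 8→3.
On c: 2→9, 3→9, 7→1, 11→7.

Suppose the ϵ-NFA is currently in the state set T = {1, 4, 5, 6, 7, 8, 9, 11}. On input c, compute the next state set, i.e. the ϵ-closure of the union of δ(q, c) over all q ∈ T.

{1, 5, 6, 7, 9, 11}

7 on c → {1}.
11 on c → {7}.
No c-transition from 1, 4, 5, 6, 8, 9.
Union after reading c: {1, 7}.
Now take the ϵ-closure:
From 1 via ϵ: add 5, 6.
From 5 via ϵ: add 11.
From 11 via ϵ: add 9.
No new states can be added; the closed set is {1, 5, 6, 7, 9, 11}.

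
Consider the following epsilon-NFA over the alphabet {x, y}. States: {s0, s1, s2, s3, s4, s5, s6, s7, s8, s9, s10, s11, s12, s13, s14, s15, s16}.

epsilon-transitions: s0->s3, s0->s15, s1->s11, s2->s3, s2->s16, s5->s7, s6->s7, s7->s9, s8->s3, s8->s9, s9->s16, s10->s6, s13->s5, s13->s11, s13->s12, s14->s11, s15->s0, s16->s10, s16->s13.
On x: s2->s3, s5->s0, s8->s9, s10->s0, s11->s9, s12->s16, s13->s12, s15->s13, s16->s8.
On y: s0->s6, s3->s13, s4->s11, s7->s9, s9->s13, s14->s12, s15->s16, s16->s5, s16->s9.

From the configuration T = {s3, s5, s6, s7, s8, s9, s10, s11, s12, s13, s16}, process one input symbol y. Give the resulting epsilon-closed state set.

s3 on y → {s13}.
s7 on y → {s9}.
s9 on y → {s13}.
s16 on y → {s5, s9}.
No y-transition from s5, s6, s8, s10, s11, s12, s13.
Union after reading y: {s5, s9, s13}.
Now take the epsilon-closure:
From s5 via epsilon: add s7.
From s9 via epsilon: add s16.
From s13 via epsilon: add s11, s12.
From s16 via epsilon: add s10.
From s10 via epsilon: add s6.
No new states can be added; the closed set is {s5, s6, s7, s9, s10, s11, s12, s13, s16}.

{s5, s6, s7, s9, s10, s11, s12, s13, s16}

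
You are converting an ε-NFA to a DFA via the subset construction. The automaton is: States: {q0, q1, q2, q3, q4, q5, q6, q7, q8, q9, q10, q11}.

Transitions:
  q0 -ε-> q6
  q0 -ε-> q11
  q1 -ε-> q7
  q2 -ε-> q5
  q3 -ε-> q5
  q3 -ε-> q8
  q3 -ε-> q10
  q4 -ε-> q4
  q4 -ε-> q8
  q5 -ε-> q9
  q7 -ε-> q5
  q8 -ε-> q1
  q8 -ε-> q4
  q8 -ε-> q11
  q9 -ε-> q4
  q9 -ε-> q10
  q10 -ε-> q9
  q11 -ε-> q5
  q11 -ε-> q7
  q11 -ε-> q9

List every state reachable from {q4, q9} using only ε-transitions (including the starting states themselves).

{q1, q4, q5, q7, q8, q9, q10, q11}

Start with {q4, q9}.
From q4 via ε: add q8.
From q9 via ε: add q10.
From q8 via ε: add q1, q11.
From q1 via ε: add q7.
From q11 via ε: add q5.
No new states can be added; the closed set is {q1, q4, q5, q7, q8, q9, q10, q11}.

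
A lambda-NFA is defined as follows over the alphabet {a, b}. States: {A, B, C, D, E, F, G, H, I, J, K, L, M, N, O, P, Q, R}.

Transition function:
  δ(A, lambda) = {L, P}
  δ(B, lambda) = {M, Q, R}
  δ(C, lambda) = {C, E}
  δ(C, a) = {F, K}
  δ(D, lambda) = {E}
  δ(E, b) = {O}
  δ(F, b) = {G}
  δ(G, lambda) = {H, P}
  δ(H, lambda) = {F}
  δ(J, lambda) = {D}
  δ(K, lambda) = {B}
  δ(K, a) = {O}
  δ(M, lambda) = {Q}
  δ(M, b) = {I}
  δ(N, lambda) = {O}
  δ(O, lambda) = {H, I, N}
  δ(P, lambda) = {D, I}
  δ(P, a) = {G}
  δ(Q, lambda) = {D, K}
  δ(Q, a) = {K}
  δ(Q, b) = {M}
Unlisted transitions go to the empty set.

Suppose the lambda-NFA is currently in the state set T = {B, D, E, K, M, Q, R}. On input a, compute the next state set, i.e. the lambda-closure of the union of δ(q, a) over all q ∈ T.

K on a → {O}.
Q on a → {K}.
No a-transition from B, D, E, M, R.
Union after reading a: {K, O}.
Now take the lambda-closure:
From K via lambda: add B.
From O via lambda: add H, I, N.
From B via lambda: add M, Q, R.
From H via lambda: add F.
From Q via lambda: add D.
From D via lambda: add E.
No new states can be added; the closed set is {B, D, E, F, H, I, K, M, N, O, Q, R}.

{B, D, E, F, H, I, K, M, N, O, Q, R}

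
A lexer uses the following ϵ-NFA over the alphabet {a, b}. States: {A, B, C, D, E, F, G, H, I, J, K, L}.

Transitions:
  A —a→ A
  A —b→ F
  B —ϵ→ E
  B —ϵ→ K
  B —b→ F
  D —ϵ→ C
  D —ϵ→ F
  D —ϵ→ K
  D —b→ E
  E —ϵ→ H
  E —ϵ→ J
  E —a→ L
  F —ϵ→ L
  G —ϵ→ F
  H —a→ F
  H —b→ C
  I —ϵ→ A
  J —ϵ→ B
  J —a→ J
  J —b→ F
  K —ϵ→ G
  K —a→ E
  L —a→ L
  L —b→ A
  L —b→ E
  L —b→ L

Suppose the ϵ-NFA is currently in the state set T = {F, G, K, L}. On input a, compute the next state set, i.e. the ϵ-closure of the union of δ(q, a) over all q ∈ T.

K on a → {E}.
L on a → {L}.
No a-transition from F, G.
Union after reading a: {E, L}.
Now take the ϵ-closure:
From E via ϵ: add H, J.
From J via ϵ: add B.
From B via ϵ: add K.
From K via ϵ: add G.
From G via ϵ: add F.
No new states can be added; the closed set is {B, E, F, G, H, J, K, L}.

{B, E, F, G, H, J, K, L}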